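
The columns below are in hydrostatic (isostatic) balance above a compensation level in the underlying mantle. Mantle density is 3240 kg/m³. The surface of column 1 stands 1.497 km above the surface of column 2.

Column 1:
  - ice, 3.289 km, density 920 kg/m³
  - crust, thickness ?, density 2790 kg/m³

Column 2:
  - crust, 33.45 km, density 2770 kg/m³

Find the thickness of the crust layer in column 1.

28.8 km

Take the compensation level at the base of the deeper column (depth z_c below the surface of column 1) and equate Σ ρ_i t_i down to z_c; mantle fills any gap and the z_c terms cancel.
Column 1: 3.289×920 + x×2790 + (z_c − 3.289 − x)×3240
Column 2: 1.497×0 + 33.45×2770 + (z_c − 1.497 − 33.45)×3240
The z_c×3240 term appears on both sides and cancels. Collect the known terms of each column as K = Σ(ρt)_known − 3240 × (depth of known layers): K_1 = 3025.88 − 3240×3.289 = −7630.48; K_2 = 92656.5 − 3240×(1.497 + 33.45) = −20571.78.
Balance: K_1 − x×(3240 − 2790) = K_2, so x = (K_1 − K_2)/(3240 − 2790) = 12941.3/450 = 28.8 km.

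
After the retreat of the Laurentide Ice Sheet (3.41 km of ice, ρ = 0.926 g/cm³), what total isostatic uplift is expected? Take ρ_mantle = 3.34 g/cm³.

Removing the load lets mantle flow back in; uplift u satisfies ρ_ice t = ρ_m u.
u = t ρ_ice/ρ_m = 3.41 km × 0.926/3.34 = 0.945 km.

0.945 km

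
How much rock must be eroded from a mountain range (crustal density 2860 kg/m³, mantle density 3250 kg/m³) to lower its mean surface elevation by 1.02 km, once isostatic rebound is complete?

Net drop Δ = e − u = e − e ρ_c/ρ_m = e (ρ_m − ρ_c)/ρ_m.
e = Δ ρ_m/(ρ_m − ρ_c) = 1.02 km × 3250/390 = 8.5 km.

8.5 km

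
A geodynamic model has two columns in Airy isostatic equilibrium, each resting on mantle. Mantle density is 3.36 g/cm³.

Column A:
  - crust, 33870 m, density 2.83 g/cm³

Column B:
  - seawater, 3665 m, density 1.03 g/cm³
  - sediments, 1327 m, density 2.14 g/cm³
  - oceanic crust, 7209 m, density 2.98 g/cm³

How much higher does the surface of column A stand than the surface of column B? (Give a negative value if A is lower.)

1500 m

For any compensation level in the mantle, the mantle terms cancel and isostasy reduces to e = (Σt_A − Σt_B) − (Σ(ρt)_A − Σ(ρt)_B) / ρ_m.
Σt_A = 33870 m; Σt_B = 12201 m; Σ(ρt)_A = 95852.1; Σ(ρt)_B = 28097.55 (in m·g/cm³).
e = (33870 − 12201) − (95852.1 − 28097.55) / 3.36 = 1500 m.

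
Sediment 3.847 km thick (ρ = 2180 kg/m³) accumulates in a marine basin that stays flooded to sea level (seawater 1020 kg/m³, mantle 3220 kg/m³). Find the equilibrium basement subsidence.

Submarine loading: the sediment displaces seawater, and the subsidence is in turn flooded, so s (ρ_m − ρ_w) = t (ρ_sed − ρ_w).
s = 3.847 km × (2180 − 1020) / (3220 − 1020) = 2.03 km.

2.03 km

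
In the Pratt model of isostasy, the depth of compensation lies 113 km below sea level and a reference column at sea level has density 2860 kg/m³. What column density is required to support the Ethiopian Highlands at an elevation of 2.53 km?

Pratt balance: ρ_ref D = ρ (D + h).
ρ = ρ_ref D/(D + h) = 2860 × 113 km/(113 km + 2.53 km) = 2800 kg/m³.

2800 kg/m³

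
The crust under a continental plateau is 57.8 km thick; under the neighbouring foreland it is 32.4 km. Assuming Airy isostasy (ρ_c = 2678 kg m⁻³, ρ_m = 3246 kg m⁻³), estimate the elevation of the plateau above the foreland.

4.44 km

Excess crust Δ = 57.8 km − 32.4 km = 25.4 km, split between elevation h and root r with h + r = Δ.
Airy balance ρ_c h = (ρ_m − ρ_c) r gives r = h ρ_c/(ρ_m − ρ_c), so h (1 + ρ_c/(ρ_m − ρ_c)) = Δ, i.e. h = Δ (ρ_m − ρ_c)/ρ_m.
h = 25.4 km × 568/3246 = 4.44 km.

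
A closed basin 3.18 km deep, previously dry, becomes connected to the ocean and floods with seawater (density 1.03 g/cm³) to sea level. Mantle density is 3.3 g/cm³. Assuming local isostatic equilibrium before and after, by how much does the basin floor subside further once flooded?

After flooding the water column is d + s deep. Its weight must equal the weight of mantle displaced by the extra subsidence s: (d + s) ρ_w = s ρ_m.
s = d ρ_w / (ρ_m − ρ_w) = 3.18 km × 1.03/(3.3 − 1.03) = 1.44 km.

1.44 km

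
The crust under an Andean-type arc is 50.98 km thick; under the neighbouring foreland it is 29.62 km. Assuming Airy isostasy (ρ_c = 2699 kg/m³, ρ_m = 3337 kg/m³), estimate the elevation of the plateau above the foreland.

Excess crust Δ = 50.98 km − 29.62 km = 21.36 km, split between elevation h and root r with h + r = Δ.
Airy balance ρ_c h = (ρ_m − ρ_c) r gives r = h ρ_c/(ρ_m − ρ_c), so h (1 + ρ_c/(ρ_m − ρ_c)) = Δ, i.e. h = Δ (ρ_m − ρ_c)/ρ_m.
h = 21.36 km × 638/3337 = 4.08 km.

4.08 km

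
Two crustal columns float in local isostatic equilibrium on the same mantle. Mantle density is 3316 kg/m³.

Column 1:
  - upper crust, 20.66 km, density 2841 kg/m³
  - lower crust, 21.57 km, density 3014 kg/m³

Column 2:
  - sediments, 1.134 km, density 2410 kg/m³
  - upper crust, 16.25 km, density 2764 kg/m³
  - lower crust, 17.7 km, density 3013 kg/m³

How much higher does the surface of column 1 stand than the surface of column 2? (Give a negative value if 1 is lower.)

For any compensation level in the mantle, the mantle terms cancel and isostasy reduces to e = (Σt_1 − Σt_2) − (Σ(ρt)_1 − Σ(ρt)_2) / ρ_m.
Σt_1 = 42.23 km; Σt_2 = 35.084 km; Σ(ρt)_1 = 123707.04; Σ(ρt)_2 = 100978.04 (in km·kg/m³).
e = (42.23 − 35.084) − (123707.04 − 100978.04) / 3316 = 0.292 km.

0.292 km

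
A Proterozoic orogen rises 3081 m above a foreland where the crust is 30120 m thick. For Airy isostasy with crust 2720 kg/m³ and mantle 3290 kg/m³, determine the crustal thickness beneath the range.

47900 m

Root depth r = h ρ_c / (ρ_m − ρ_c) = 3081 m × 2720 / 570 = 14700 m.
Total thickness = T + h + r = 30120 m + 3081 m + 14700 m = 47900 m.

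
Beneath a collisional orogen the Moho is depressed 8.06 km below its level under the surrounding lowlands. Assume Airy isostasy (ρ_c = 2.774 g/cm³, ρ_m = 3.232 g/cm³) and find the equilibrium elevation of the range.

1.33 km

For local isostatic compensation: ρ_c h = (ρ_m − ρ_c) r.
h = r (ρ_m − ρ_c) / ρ_c = 8.06 km × (3.232 − 2.774) / 2.774 = 1.33 km.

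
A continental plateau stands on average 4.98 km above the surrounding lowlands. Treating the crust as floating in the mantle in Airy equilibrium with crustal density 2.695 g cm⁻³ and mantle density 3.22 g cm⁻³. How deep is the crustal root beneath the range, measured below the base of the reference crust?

25.6 km

Isostatic balance requires: the weight of the topography is balanced by the buoyancy of the root, ρ_c h = (ρ_m − ρ_c) r.
r = h · ρ_c / (ρ_m − ρ_c) = 4.98 km × 2.695 / (3.22 − 2.695) = 25.6 km.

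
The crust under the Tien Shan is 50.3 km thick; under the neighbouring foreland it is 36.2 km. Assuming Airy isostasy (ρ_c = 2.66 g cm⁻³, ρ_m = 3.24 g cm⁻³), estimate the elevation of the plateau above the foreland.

2.52 km

Excess crust Δ = 50.3 km − 36.2 km = 14.1 km, split between elevation h and root r with h + r = Δ.
Airy balance ρ_c h = (ρ_m − ρ_c) r gives r = h ρ_c/(ρ_m − ρ_c), so h (1 + ρ_c/(ρ_m − ρ_c)) = Δ, i.e. h = Δ (ρ_m − ρ_c)/ρ_m.
h = 14.1 km × 0.58/3.24 = 2.52 km.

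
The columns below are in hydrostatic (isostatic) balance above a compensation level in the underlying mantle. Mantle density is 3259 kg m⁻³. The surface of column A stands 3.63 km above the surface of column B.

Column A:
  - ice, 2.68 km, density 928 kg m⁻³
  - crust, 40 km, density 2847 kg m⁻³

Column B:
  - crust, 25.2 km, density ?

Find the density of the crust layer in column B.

2830 kg m⁻³

Take the compensation level at the base of the deeper column (depth z_c below the surface of column A) and equate Σ ρ_i t_i down to z_c; mantle fills any gap and the z_c terms cancel.
Column A: 2.68×928 + 40×2847 + (z_c − 42.68)×3259
Column B: 3.63×0 + 25.2×ρ + (z_c − 3.63 − 25.2)×3259
The z_c×3259 term appears on both sides and cancels. Collect the known terms of each column as K = Σ(ρt)_known − 3259 × (depth of known layers): K_A = 116367.04 − 3259×42.68 = −22727.08; K_B = 0 − 3259×(3.63 + 25.2) = −93956.97.
Balance: K_A = K_B + 25.2×ρ, so ρ = (K_A − K_B)/25.2 = 71229.9/25.2 = 2830 kg m⁻³.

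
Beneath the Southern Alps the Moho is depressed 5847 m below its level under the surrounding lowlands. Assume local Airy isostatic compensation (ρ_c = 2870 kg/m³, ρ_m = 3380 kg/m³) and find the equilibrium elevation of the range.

1040 m

In Airy isostatic equilibrium: ρ_c h = (ρ_m − ρ_c) r.
h = r (ρ_m − ρ_c) / ρ_c = 5847 m × (3380 − 2870) / 2870 = 1040 m.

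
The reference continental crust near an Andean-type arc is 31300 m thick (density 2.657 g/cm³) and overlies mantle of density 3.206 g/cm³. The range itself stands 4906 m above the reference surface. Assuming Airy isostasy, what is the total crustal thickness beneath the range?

59900 m

Root depth r = h ρ_c / (ρ_m − ρ_c) = 4906 m × 2.657 / 0.549 = 23740 m.
Total thickness = T + h + r = 31300 m + 4906 m + 23740 m = 59900 m.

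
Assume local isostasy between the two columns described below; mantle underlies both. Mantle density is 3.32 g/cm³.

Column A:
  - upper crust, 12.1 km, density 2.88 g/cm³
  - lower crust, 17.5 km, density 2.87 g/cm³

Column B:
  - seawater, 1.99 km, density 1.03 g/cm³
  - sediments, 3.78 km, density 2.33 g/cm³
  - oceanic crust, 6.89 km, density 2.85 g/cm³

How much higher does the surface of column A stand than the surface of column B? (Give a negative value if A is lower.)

0.5 km

For any compensation level in the mantle, the mantle terms cancel and isostasy reduces to e = (Σt_A − Σt_B) − (Σ(ρt)_A − Σ(ρt)_B) / ρ_m.
Σt_A = 29.6 km; Σt_B = 12.66 km; Σ(ρt)_A = 85.073; Σ(ρt)_B = 30.4936 (in km·g/cm³).
e = (29.6 − 12.66) − (85.073 − 30.4936) / 3.32 = 0.5 km.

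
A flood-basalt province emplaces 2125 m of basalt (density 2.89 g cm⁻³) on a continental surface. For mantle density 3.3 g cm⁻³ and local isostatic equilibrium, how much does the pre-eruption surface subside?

Subaerial loading: s = t ρ_load / ρ_m.
s = 2125 m × 2.89/3.3 = 1860 m.

1860 m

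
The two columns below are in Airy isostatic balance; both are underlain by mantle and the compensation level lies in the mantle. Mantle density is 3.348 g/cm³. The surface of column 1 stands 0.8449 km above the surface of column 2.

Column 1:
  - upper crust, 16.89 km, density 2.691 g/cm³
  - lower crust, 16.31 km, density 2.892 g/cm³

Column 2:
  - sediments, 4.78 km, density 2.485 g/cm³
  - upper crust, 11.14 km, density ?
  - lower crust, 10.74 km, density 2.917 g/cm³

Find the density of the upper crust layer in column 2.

Take the compensation level at the base of the deeper column (depth z_c below the surface of column 1) and equate Σ ρ_i t_i down to z_c; mantle fills any gap and the z_c terms cancel.
Column 1: 16.89×2.691 + 16.31×2.892 + (z_c − 33.2)×3.348
Column 2: 0.8449×0 + 4.78×2.485 + 11.14×ρ + 10.74×2.917 + (z_c − 0.8449 − 26.66)×3.348
The z_c×3.348 term appears on both sides and cancels. Collect the known terms of each column as K = Σ(ρt)_known − 3.348 × (depth of known layers): K_1 = 92.61951 − 3.348×33.2 = −18.53409; K_2 = 43.20688 − 3.348×(0.8449 + 26.66) = −48.8795252.
Balance: K_1 = K_2 + 11.14×ρ, so ρ = (K_1 − K_2)/11.14 = 30.3454/11.14 = 2.72 g/cm³.

2.72 g/cm³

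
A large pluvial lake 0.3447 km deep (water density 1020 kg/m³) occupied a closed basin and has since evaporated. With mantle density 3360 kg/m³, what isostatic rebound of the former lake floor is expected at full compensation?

0.105 km

u = d ρ_w/ρ_m = 0.3447 km × 1020/3360 = 0.105 km.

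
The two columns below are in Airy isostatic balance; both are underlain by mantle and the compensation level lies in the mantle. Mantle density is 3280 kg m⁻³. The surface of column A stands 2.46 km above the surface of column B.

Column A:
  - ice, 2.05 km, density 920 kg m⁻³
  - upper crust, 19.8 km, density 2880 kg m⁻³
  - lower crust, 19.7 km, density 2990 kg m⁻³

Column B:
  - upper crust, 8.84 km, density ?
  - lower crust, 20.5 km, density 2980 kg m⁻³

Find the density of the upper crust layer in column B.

2800 kg m⁻³

Take the compensation level at the base of the deeper column (depth z_c below the surface of column A) and equate Σ ρ_i t_i down to z_c; mantle fills any gap and the z_c terms cancel.
Column A: 2.05×920 + 19.8×2880 + 19.7×2990 + (z_c − 41.55)×3280
Column B: 2.46×0 + 8.84×ρ + 20.5×2980 + (z_c − 2.46 − 29.34)×3280
The z_c×3280 term appears on both sides and cancels. Collect the known terms of each column as K = Σ(ρt)_known − 3280 × (depth of known layers): K_A = 117813 − 3280×41.55 = −18471; K_B = 61090 − 3280×(2.46 + 29.34) = −43214.
Balance: K_A = K_B + 8.84×ρ, so ρ = (K_A − K_B)/8.84 = 24743/8.84 = 2800 kg m⁻³.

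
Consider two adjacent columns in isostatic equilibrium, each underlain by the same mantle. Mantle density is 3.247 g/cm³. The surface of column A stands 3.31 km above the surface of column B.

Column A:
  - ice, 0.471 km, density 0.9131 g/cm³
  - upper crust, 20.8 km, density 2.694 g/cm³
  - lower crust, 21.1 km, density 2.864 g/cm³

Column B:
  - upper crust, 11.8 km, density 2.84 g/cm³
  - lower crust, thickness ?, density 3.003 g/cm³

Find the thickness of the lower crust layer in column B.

Take the compensation level at the base of the deeper column (depth z_c below the surface of column A) and equate Σ ρ_i t_i down to z_c; mantle fills any gap and the z_c terms cancel.
Column A: 0.471×0.9131 + 20.8×2.694 + 21.1×2.864 + (z_c − 42.371)×3.247
Column B: 3.31×0 + 11.8×2.84 + x×3.003 + (z_c − 3.31 − 11.8 − x)×3.247
The z_c×3.247 term appears on both sides and cancels. Collect the known terms of each column as K = Σ(ρt)_known − 3.247 × (depth of known layers): K_A = 116.89567 − 3.247×42.371 = −20.6829669; K_B = 33.512 − 3.247×(3.31 + 11.8) = −15.55017.
Balance: K_A = K_B − x×(3.247 − 3.003), so x = (K_B − K_A)/(3.247 − 3.003) = 5.1328/0.244 = 21 km.

21 km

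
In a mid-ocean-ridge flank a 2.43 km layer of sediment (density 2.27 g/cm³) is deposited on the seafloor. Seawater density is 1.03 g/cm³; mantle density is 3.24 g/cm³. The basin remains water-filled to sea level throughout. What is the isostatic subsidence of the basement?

1.36 km

Submarine loading: the sediment displaces seawater, and the subsidence is in turn flooded, so s (ρ_m − ρ_w) = t (ρ_sed − ρ_w).
s = 2.43 km × (2.27 − 1.03) / (3.24 − 1.03) = 1.36 km.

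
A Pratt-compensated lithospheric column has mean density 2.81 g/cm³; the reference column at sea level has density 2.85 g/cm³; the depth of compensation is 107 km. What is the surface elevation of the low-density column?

1.52 km

ρ_ref D = ρ (D + h) → h = D (ρ_ref − ρ)/ρ.
h = 107 km × (2.85 − 2.81)/2.81 = 1.52 km.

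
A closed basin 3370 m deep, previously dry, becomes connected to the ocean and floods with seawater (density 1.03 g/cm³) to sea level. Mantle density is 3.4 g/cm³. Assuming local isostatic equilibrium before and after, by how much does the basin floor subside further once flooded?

1460 m

After flooding the water column is d + s deep. Its weight must equal the weight of mantle displaced by the extra subsidence s: (d + s) ρ_w = s ρ_m.
s = d ρ_w / (ρ_m − ρ_w) = 3370 m × 1.03/(3.4 − 1.03) = 1460 m.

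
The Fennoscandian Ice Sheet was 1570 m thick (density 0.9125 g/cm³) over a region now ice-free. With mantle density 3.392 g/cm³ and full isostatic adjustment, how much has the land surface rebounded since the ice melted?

422 m

Removing the load lets mantle flow back in; uplift u satisfies ρ_ice t = ρ_m u.
u = t ρ_ice/ρ_m = 1570 m × 0.9125/3.392 = 422 m.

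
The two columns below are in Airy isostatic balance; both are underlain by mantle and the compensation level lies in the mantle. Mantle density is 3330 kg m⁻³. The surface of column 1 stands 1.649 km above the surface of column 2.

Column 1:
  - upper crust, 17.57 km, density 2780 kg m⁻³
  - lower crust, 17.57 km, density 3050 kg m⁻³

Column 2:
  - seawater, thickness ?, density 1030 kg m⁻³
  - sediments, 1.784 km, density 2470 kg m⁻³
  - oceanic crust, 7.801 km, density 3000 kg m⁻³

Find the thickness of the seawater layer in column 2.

2.17 km

Take the compensation level at the base of the deeper column (depth z_c below the surface of column 1) and equate Σ ρ_i t_i down to z_c; mantle fills any gap and the z_c terms cancel.
Column 1: 17.57×2780 + 17.57×3050 + (z_c − 35.14)×3330
Column 2: 1.649×0 + x×1030 + 1.784×2470 + 7.801×3000 + (z_c − 1.649 − 9.585 − x)×3330
The z_c×3330 term appears on both sides and cancels. Collect the known terms of each column as K = Σ(ρt)_known − 3330 × (depth of known layers): K_1 = 102433.1 − 3330×35.14 = −14583.1; K_2 = 27809.48 − 3330×(1.649 + 9.585) = −9599.74.
Balance: K_1 = K_2 − x×(3330 − 1030), so x = (K_2 − K_1)/(3330 − 1030) = 4983.36/2300 = 2.17 km.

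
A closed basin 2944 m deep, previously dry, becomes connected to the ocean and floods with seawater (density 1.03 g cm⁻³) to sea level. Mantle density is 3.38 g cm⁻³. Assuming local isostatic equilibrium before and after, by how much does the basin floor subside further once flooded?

1290 m

After flooding the water column is d + s deep. Its weight must equal the weight of mantle displaced by the extra subsidence s: (d + s) ρ_w = s ρ_m.
s = d ρ_w / (ρ_m − ρ_w) = 2944 m × 1.03/(3.38 − 1.03) = 1290 m.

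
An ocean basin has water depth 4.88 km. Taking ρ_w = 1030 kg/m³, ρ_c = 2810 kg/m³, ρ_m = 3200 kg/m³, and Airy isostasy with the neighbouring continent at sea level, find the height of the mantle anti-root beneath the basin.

22.3 km

In Airy isostatic equilibrium: replacing crust with seawater at the top is compensated by replacing crust with mantle at the base: d (ρ_c − ρ_w) = a (ρ_m − ρ_c).
a = d (ρ_c − ρ_w)/(ρ_m − ρ_c) = 4.88 km × 1780/390 = 22.3 km.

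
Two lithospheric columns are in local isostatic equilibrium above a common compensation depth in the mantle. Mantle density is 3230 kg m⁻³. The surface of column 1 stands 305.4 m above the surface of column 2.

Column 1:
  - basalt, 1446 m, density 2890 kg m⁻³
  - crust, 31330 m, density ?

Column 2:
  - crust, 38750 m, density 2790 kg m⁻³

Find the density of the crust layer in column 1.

Take the compensation level at the base of the deeper column (depth z_c below the surface of column 1) and equate Σ ρ_i t_i down to z_c; mantle fills any gap and the z_c terms cancel.
Column 1: 1446×2890 + 31330×ρ + (z_c − 32776)×3230
Column 2: 305.4×0 + 38750×2790 + (z_c − 305.4 − 38750)×3230
The z_c×3230 term appears on both sides and cancels. Collect the known terms of each column as K = Σ(ρt)_known − 3230 × (depth of known layers): K_1 = 4178940 − 3230×32776 = −101687540; K_2 = 108112500 − 3230×(305.4 + 38750) = −18036442.
Balance: K_1 + 31330×ρ = K_2, so ρ = (K_2 − K_1)/31330 = 83651100/31330 = 2670 kg m⁻³.

2670 kg m⁻³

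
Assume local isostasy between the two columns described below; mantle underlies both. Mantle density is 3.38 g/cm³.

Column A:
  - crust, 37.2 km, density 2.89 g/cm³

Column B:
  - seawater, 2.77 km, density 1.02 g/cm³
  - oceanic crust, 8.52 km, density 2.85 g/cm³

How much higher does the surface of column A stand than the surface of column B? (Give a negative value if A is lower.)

For any compensation level in the mantle, the mantle terms cancel and isostasy reduces to e = (Σt_A − Σt_B) − (Σ(ρt)_A − Σ(ρt)_B) / ρ_m.
Σt_A = 37.2 km; Σt_B = 11.29 km; Σ(ρt)_A = 107.508; Σ(ρt)_B = 27.1074 (in km·g/cm³).
e = (37.2 − 11.29) − (107.508 − 27.1074) / 3.38 = 2.12 km.

2.12 km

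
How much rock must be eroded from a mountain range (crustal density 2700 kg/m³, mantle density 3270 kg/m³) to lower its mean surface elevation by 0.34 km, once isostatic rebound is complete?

1.95 km

Net drop Δ = e − u = e − e ρ_c/ρ_m = e (ρ_m − ρ_c)/ρ_m.
e = Δ ρ_m/(ρ_m − ρ_c) = 0.34 km × 3270/570 = 1.95 km.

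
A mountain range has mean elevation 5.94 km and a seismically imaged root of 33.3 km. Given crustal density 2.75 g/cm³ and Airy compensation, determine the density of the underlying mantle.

Airy balance: ρ_c h = (ρ_m − ρ_c) r → ρ_m = ρ_c (1 + h/r).
ρ_m = 2.75 × (1 + 5.94 km/33.3 km) = 3.24 g/cm³.

3.24 g/cm³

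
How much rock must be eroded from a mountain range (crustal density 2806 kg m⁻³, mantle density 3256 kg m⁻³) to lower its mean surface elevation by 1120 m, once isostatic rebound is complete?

8100 m

Net drop Δ = e − u = e − e ρ_c/ρ_m = e (ρ_m − ρ_c)/ρ_m.
e = Δ ρ_m/(ρ_m − ρ_c) = 1120 m × 3256/450 = 8100 m.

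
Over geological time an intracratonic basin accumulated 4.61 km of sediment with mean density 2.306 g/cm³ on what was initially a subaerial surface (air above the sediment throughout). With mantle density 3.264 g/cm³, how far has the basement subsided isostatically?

Subaerial load: s = t ρ_sed / ρ_m = 4.61 km × 2.306/3.264 = 3.26 km.

3.26 km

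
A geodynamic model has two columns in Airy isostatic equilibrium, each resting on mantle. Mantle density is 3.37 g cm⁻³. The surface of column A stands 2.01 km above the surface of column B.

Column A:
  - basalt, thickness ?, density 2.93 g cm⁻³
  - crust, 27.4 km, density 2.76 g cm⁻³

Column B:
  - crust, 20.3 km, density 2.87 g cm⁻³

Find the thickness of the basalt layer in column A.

Take the compensation level at the base of the deeper column (depth z_c below the surface of column A) and equate Σ ρ_i t_i down to z_c; mantle fills any gap and the z_c terms cancel.
Column A: x×2.93 + 27.4×2.76 + (z_c − 27.4 − x)×3.37
Column B: 2.01×0 + 20.3×2.87 + (z_c − 2.01 − 20.3)×3.37
The z_c×3.37 term appears on both sides and cancels. Collect the known terms of each column as K = Σ(ρt)_known − 3.37 × (depth of known layers): K_A = 75.624 − 3.37×27.4 = −16.714; K_B = 58.261 − 3.37×(2.01 + 20.3) = −16.9237.
Balance: K_A − x×(3.37 − 2.93) = K_B, so x = (K_A − K_B)/(3.37 − 2.93) = 0.2097/0.44 = 0.477 km.

0.477 km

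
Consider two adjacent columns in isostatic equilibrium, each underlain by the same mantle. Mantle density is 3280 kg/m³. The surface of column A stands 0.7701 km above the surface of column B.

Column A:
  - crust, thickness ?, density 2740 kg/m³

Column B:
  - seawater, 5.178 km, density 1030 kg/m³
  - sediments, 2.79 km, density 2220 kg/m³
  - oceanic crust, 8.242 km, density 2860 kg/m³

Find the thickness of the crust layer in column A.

38.1 km

Take the compensation level at the base of the deeper column (depth z_c below the surface of column A) and equate Σ ρ_i t_i down to z_c; mantle fills any gap and the z_c terms cancel.
Column A: x×2740 + (z_c − 0 − x)×3280
Column B: 0.7701×0 + 5.178×1030 + 2.79×2220 + 8.242×2860 + (z_c − 0.7701 − 16.21)×3280
The z_c×3280 term appears on both sides and cancels. Collect the known terms of each column as K = Σ(ρt)_known − 3280 × (depth of known layers): K_A = 0 − 3280×0 = 0; K_B = 35099.26 − 3280×(0.7701 + 16.21) = −20595.468.
Balance: K_A − x×(3280 − 2740) = K_B, so x = (K_A − K_B)/(3280 − 2740) = 20595.5/540 = 38.1 km.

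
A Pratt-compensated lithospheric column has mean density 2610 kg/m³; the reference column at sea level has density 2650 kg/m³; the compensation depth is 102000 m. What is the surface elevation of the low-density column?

1560 m

ρ_ref D = ρ (D + h) → h = D (ρ_ref − ρ)/ρ.
h = 102000 m × (2650 − 2610)/2610 = 1560 m.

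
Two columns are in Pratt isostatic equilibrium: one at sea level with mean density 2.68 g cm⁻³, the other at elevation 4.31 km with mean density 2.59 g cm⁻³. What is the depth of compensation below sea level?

ρ_ref D = ρ (D + h) → D (ρ_ref − ρ) = ρ h.
D = ρ h/(ρ_ref − ρ) = 2.59 × 4.31 km/(2.68 − 2.59) = 124 km.

124 km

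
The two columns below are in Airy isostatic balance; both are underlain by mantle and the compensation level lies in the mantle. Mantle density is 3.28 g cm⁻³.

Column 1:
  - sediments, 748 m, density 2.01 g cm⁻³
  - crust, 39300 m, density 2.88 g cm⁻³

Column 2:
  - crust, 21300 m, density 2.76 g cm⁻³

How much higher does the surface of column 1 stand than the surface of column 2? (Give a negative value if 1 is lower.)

1710 m

For any compensation level in the mantle, the mantle terms cancel and isostasy reduces to e = (Σt_1 − Σt_2) − (Σ(ρt)_1 − Σ(ρt)_2) / ρ_m.
Σt_1 = 40048 m; Σt_2 = 21300 m; Σ(ρt)_1 = 114687.48; Σ(ρt)_2 = 58788 (in m·g cm⁻³).
e = (40048 − 21300) − (114687.48 − 58788) / 3.28 = 1710 m.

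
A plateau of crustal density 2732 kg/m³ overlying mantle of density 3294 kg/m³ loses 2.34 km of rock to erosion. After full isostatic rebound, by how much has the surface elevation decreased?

Rebound u = e ρ_c/ρ_m = 2.34 km × 2732/3294 = 1.941 km.
Net surface drop = e − u = 2.34 km − 1.941 km = e (ρ_m − ρ_c)/ρ_m = 0.399 km.

0.399 km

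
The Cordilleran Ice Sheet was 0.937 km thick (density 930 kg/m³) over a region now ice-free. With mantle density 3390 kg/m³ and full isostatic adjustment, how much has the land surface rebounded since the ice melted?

0.257 km

Removing the load lets mantle flow back in; uplift u satisfies ρ_ice t = ρ_m u.
u = t ρ_ice/ρ_m = 0.937 km × 930/3390 = 0.257 km.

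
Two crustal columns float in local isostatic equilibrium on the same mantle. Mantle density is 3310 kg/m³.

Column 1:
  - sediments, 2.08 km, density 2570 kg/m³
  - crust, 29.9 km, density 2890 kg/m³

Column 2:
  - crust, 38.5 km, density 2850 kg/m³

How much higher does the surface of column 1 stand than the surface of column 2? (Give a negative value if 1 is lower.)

For any compensation level in the mantle, the mantle terms cancel and isostasy reduces to e = (Σt_1 − Σt_2) − (Σ(ρt)_1 − Σ(ρt)_2) / ρ_m.
Σt_1 = 31.98 km; Σt_2 = 38.5 km; Σ(ρt)_1 = 91756.6; Σ(ρt)_2 = 109725 (in km·kg/m³).
e = (31.98 − 38.5) − (91756.6 − 109725) / 3310 = −1.09 km.

−1.09 km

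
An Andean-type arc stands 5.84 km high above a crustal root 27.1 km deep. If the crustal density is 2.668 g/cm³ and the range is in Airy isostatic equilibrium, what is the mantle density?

3.24 g/cm³

Airy balance: ρ_c h = (ρ_m − ρ_c) r → ρ_m = ρ_c (1 + h/r).
ρ_m = 2.668 × (1 + 5.84 km/27.1 km) = 3.24 g/cm³.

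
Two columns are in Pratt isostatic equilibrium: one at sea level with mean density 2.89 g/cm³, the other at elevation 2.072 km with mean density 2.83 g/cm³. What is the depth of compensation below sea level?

ρ_ref D = ρ (D + h) → D (ρ_ref − ρ) = ρ h.
D = ρ h/(ρ_ref − ρ) = 2.83 × 2.072 km/(2.89 − 2.83) = 97.7 km.

97.7 km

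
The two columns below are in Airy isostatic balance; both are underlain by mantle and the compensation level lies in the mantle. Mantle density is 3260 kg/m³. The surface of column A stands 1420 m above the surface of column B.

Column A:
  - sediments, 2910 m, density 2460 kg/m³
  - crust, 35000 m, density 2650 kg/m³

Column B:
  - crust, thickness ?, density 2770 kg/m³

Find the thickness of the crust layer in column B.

Take the compensation level at the base of the deeper column (depth z_c below the surface of column A) and equate Σ ρ_i t_i down to z_c; mantle fills any gap and the z_c terms cancel.
Column A: 2910×2460 + 35000×2650 + (z_c − 37910)×3260
Column B: 1420×0 + x×2770 + (z_c − 1420 − 0 − x)×3260
The z_c×3260 term appears on both sides and cancels. Collect the known terms of each column as K = Σ(ρt)_known − 3260 × (depth of known layers): K_A = 99908600 − 3260×37910 = −23678000; K_B = 0 − 3260×(1420 + 0) = −4629200.
Balance: K_A = K_B − x×(3260 − 2770), so x = (K_B − K_A)/(3260 − 2770) = 19048800/490 = 38900 m.

38900 m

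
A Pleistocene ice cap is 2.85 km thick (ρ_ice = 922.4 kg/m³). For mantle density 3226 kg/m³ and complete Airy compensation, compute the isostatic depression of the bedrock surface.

For local isostatic compensation: the ice load ρ_ice t is balanced by mantle displaced below, ρ_m s.
s = t ρ_ice / ρ_m = 2.85 km × 922.4/3226 = 0.815 km.

0.815 km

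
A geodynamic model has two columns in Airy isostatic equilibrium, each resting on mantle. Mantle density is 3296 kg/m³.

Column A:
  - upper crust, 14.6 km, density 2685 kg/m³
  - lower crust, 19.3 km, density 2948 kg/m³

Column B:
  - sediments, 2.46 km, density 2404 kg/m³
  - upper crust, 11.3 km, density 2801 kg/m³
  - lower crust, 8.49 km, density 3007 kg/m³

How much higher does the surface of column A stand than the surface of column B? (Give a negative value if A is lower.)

1.64 km

For any compensation level in the mantle, the mantle terms cancel and isostasy reduces to e = (Σt_A − Σt_B) − (Σ(ρt)_A − Σ(ρt)_B) / ρ_m.
Σt_A = 33.9 km; Σt_B = 22.25 km; Σ(ρt)_A = 96097.4; Σ(ρt)_B = 63094.57 (in km·kg/m³).
e = (33.9 − 22.25) − (96097.4 − 63094.57) / 3296 = 1.64 km.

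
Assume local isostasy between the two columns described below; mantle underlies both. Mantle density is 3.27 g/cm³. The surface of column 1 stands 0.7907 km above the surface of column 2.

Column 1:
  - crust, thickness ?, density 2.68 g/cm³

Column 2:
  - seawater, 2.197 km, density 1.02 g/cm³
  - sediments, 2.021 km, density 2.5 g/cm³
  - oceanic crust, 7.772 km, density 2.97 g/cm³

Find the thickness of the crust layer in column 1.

19.4 km

Take the compensation level at the base of the deeper column (depth z_c below the surface of column 1) and equate Σ ρ_i t_i down to z_c; mantle fills any gap and the z_c terms cancel.
Column 1: x×2.68 + (z_c − 0 − x)×3.27
Column 2: 0.7907×0 + 2.197×1.02 + 2.021×2.5 + 7.772×2.97 + (z_c − 0.7907 − 11.99)×3.27
The z_c×3.27 term appears on both sides and cancels. Collect the known terms of each column as K = Σ(ρt)_known − 3.27 × (depth of known layers): K_1 = 0 − 3.27×0 = 0; K_2 = 30.37628 − 3.27×(0.7907 + 11.99) = −11.416609.
Balance: K_1 − x×(3.27 − 2.68) = K_2, so x = (K_1 − K_2)/(3.27 − 2.68) = 11.4166/0.59 = 19.4 km.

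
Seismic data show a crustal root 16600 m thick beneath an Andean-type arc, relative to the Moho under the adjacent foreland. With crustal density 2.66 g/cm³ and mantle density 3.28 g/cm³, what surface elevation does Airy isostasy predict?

Isostatic balance requires: ρ_c h = (ρ_m − ρ_c) r.
h = r (ρ_m − ρ_c) / ρ_c = 16600 m × (3.28 − 2.66) / 2.66 = 3870 m.

3870 m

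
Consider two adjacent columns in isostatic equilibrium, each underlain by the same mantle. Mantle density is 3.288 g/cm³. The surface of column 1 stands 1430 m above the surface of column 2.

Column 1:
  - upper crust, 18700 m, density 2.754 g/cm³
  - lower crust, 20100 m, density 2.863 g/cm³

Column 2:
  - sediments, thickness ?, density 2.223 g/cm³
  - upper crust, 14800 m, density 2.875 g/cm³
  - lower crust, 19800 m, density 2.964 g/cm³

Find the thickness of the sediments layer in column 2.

Take the compensation level at the base of the deeper column (depth z_c below the surface of column 1) and equate Σ ρ_i t_i down to z_c; mantle fills any gap and the z_c terms cancel.
Column 1: 18700×2.754 + 20100×2.863 + (z_c − 38800)×3.288
Column 2: 1430×0 + x×2.223 + 14800×2.875 + 19800×2.964 + (z_c − 1430 − 34600 − x)×3.288
The z_c×3.288 term appears on both sides and cancels. Collect the known terms of each column as K = Σ(ρt)_known − 3.288 × (depth of known layers): K_1 = 109046.1 − 3.288×38800 = −18528.3; K_2 = 101237.2 − 3.288×(1430 + 34600) = −17229.44.
Balance: K_1 = K_2 − x×(3.288 − 2.223), so x = (K_2 − K_1)/(3.288 − 2.223) = 1298.86/1.065 = 1220 m.

1220 m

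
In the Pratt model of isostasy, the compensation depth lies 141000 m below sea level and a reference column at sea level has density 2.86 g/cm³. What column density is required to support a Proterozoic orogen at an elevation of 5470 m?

Pratt balance: ρ_ref D = ρ (D + h).
ρ = ρ_ref D/(D + h) = 2.86 × 141000 m/(141000 m + 5470 m) = 2.75 g/cm³.

2.75 g/cm³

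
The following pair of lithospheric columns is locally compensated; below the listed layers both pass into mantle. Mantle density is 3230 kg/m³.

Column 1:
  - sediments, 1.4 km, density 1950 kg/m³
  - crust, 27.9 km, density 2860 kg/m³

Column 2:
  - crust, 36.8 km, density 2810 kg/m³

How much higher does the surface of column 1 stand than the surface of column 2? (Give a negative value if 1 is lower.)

−1.03 km

For any compensation level in the mantle, the mantle terms cancel and isostasy reduces to e = (Σt_1 − Σt_2) − (Σ(ρt)_1 − Σ(ρt)_2) / ρ_m.
Σt_1 = 29.3 km; Σt_2 = 36.8 km; Σ(ρt)_1 = 82524; Σ(ρt)_2 = 103408 (in km·kg/m³).
e = (29.3 − 36.8) − (82524 − 103408) / 3230 = −1.03 km.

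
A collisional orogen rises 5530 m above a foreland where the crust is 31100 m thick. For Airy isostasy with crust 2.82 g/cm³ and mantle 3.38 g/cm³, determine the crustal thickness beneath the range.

Root depth r = h ρ_c / (ρ_m − ρ_c) = 5530 m × 2.82 / 0.56 = 27850 m.
Total thickness = T + h + r = 31100 m + 5530 m + 27850 m = 64500 m.

64500 m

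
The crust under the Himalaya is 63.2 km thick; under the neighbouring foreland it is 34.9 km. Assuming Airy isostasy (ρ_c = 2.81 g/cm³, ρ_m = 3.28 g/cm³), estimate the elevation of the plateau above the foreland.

Excess crust Δ = 63.2 km − 34.9 km = 28.3 km, split between elevation h and root r with h + r = Δ.
Airy balance ρ_c h = (ρ_m − ρ_c) r gives r = h ρ_c/(ρ_m − ρ_c), so h (1 + ρ_c/(ρ_m − ρ_c)) = Δ, i.e. h = Δ (ρ_m − ρ_c)/ρ_m.
h = 28.3 km × 0.47/3.28 = 4.06 km.

4.06 km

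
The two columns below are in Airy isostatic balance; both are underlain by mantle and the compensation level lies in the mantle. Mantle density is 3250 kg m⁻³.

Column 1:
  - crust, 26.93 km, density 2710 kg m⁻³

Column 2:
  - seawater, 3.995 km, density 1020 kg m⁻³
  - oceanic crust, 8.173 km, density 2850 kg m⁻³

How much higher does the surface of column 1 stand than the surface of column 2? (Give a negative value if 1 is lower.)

0.727 km

For any compensation level in the mantle, the mantle terms cancel and isostasy reduces to e = (Σt_1 − Σt_2) − (Σ(ρt)_1 − Σ(ρt)_2) / ρ_m.
Σt_1 = 26.93 km; Σt_2 = 12.168 km; Σ(ρt)_1 = 72980.3; Σ(ρt)_2 = 27367.95 (in km·kg m⁻³).
e = (26.93 − 12.168) − (72980.3 − 27367.95) / 3250 = 0.727 km.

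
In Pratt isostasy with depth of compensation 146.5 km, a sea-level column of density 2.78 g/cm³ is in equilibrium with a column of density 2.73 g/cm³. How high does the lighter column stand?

2.68 km

ρ_ref D = ρ (D + h) → h = D (ρ_ref − ρ)/ρ.
h = 146.5 km × (2.78 − 2.73)/2.73 = 2.68 km.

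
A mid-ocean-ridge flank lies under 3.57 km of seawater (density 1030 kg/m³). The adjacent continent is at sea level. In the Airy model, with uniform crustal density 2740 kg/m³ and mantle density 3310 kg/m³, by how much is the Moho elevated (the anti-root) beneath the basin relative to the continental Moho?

Equating mass per unit area of the two columns: replacing crust with seawater at the top is compensated by replacing crust with mantle at the base: d (ρ_c − ρ_w) = a (ρ_m − ρ_c).
a = d (ρ_c − ρ_w)/(ρ_m − ρ_c) = 3.57 km × 1710/570 = 10.7 km.

10.7 km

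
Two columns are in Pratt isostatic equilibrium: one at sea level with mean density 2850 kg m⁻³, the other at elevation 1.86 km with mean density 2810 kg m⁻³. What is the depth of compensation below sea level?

ρ_ref D = ρ (D + h) → D (ρ_ref − ρ) = ρ h.
D = ρ h/(ρ_ref − ρ) = 2810 × 1.86 km/(2850 − 2810) = 131 km.

131 km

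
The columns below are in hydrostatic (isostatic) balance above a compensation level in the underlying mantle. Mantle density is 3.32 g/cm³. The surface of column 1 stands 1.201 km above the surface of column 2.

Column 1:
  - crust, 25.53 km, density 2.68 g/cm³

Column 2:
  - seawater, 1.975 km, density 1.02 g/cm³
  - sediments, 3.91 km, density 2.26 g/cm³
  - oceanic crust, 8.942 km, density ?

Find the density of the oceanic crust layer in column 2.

Take the compensation level at the base of the deeper column (depth z_c below the surface of column 1) and equate Σ ρ_i t_i down to z_c; mantle fills any gap and the z_c terms cancel.
Column 1: 25.53×2.68 + (z_c − 25.53)×3.32
Column 2: 1.201×0 + 1.975×1.02 + 3.91×2.26 + 8.942×ρ + (z_c − 1.201 − 14.827)×3.32
The z_c×3.32 term appears on both sides and cancels. Collect the known terms of each column as K = Σ(ρt)_known − 3.32 × (depth of known layers): K_1 = 68.4204 − 3.32×25.53 = −16.3392; K_2 = 10.8511 − 3.32×(1.201 + 14.827) = −42.36186.
Balance: K_1 = K_2 + 8.942×ρ, so ρ = (K_1 − K_2)/8.942 = 26.0227/8.942 = 2.91 g/cm³.

2.91 g/cm³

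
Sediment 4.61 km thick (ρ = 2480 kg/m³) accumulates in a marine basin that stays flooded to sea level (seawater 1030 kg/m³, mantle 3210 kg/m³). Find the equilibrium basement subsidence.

3.07 km

Submarine loading: the sediment displaces seawater, and the subsidence is in turn flooded, so s (ρ_m − ρ_w) = t (ρ_sed − ρ_w).
s = 4.61 km × (2480 − 1030) / (3210 − 1030) = 3.07 km.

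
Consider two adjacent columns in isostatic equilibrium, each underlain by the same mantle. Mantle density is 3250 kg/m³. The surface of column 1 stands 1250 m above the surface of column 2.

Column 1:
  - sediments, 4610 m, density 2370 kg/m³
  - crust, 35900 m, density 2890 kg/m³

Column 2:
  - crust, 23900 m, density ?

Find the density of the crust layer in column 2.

Take the compensation level at the base of the deeper column (depth z_c below the surface of column 1) and equate Σ ρ_i t_i down to z_c; mantle fills any gap and the z_c terms cancel.
Column 1: 4610×2370 + 35900×2890 + (z_c − 40510)×3250
Column 2: 1250×0 + 23900×ρ + (z_c − 1250 − 23900)×3250
The z_c×3250 term appears on both sides and cancels. Collect the known terms of each column as K = Σ(ρt)_known − 3250 × (depth of known layers): K_1 = 114676700 − 3250×40510 = −16980800; K_2 = 0 − 3250×(1250 + 23900) = −81737500.
Balance: K_1 = K_2 + 23900×ρ, so ρ = (K_1 − K_2)/23900 = 64756700/23900 = 2710 kg/m³.

2710 kg/m³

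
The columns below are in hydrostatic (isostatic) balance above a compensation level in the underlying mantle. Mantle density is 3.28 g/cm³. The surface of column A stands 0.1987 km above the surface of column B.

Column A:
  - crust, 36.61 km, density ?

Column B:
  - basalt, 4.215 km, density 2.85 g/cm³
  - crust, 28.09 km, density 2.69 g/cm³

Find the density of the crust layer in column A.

Take the compensation level at the base of the deeper column (depth z_c below the surface of column A) and equate Σ ρ_i t_i down to z_c; mantle fills any gap and the z_c terms cancel.
Column A: 36.61×ρ + (z_c − 36.61)×3.28
Column B: 0.1987×0 + 4.215×2.85 + 28.09×2.69 + (z_c − 0.1987 − 32.305)×3.28
The z_c×3.28 term appears on both sides and cancels. Collect the known terms of each column as K = Σ(ρt)_known − 3.28 × (depth of known layers): K_A = 0 − 3.28×36.61 = −120.0808; K_B = 87.57485 − 3.28×(0.1987 + 32.305) = −19.037286.
Balance: K_A + 36.61×ρ = K_B, so ρ = (K_B − K_A)/36.61 = 101.044/36.61 = 2.76 g/cm³.

2.76 g/cm³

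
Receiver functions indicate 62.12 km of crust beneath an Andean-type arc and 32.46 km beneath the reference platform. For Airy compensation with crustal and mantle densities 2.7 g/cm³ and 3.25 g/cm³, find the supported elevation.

5.02 km

Excess crust Δ = 62.12 km − 32.46 km = 29.66 km, split between elevation h and root r with h + r = Δ.
Airy balance ρ_c h = (ρ_m − ρ_c) r gives r = h ρ_c/(ρ_m − ρ_c), so h (1 + ρ_c/(ρ_m − ρ_c)) = Δ, i.e. h = Δ (ρ_m − ρ_c)/ρ_m.
h = 29.66 km × 0.55/3.25 = 5.02 km.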